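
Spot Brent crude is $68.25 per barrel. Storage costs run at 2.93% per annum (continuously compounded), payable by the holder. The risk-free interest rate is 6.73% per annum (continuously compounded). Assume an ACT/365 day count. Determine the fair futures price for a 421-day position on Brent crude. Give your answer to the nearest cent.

Net carry = r + u − y = 0.0673 + 0.0293 − 0.0000 = 0.0966
F = S·e^((r+u−y)T) = 68.25 · e^(0.0966 × 421/365) = 68.25 · e^0.111421
= 68.25 × 1.117865 = $76.29 per barrel

$76.29 per barrel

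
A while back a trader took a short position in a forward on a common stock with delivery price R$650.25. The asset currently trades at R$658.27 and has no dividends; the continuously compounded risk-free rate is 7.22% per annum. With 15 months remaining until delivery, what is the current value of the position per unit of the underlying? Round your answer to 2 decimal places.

-R$64.13

Current fair forward for the remaining 15 months: F = S·e^(r·T), r = 0.0722
F = 658.27 · e^(0.0722 × 15/12) = 658.27 × 1.094448 = 720.4423
Value of long forward = (F − K)·e^(−rT) = (720.4423 − 650.25) · e^(−0.0722·15/12)
= 70.1923 × 0.913703 = 64.13
Short position value = −(long value) = -R$64.13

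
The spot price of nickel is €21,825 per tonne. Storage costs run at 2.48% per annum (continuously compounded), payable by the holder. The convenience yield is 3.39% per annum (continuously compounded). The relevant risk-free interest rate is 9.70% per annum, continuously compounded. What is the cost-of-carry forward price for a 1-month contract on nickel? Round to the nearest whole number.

Net carry = r + u − y = 0.0970 + 0.0248 − 0.0339 = 0.0879
F = S·e^((r+u−y)T) = 21825 · e^(0.0879 × 1/12) = 21825 · e^0.007325
= 21825 × 1.007352 = €21,985 per tonne

€21,985 per tonne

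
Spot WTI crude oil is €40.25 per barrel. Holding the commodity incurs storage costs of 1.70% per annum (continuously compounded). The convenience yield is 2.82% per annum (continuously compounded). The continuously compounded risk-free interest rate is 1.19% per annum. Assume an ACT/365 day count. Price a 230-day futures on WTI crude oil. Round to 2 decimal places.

€40.27 per barrel

Net carry = r + u − y = 0.0119 + 0.0170 − 0.0282 = 0.0007
F = S·e^((r+u−y)T) = 40.25 · e^(0.0007 × 230/365) = 40.25 · e^0.000441
= 40.25 × 1.000441 = €40.27 per barrel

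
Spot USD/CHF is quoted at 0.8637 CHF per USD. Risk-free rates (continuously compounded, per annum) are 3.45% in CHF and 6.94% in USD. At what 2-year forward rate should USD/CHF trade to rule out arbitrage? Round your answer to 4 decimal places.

F = S·e^((r_CHF − r_USD)T) = 0.8637 · e^((0.0345 − 0.0694) × 2)
= 0.8637 · e^-0.069800 = 0.8637 × 0.932580
F = 0.8055 CHF per USD

0.8055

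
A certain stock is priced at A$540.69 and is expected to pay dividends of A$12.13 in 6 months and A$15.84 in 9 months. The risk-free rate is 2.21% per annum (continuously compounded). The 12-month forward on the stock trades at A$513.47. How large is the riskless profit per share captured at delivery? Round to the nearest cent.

PV(dividends) I = 12.13·e^(−0.0221·6/12) + 15.84·e^(−0.0221·9/12) = 27.5763
Fair forward F* = (S − I)·e^(rT) = (540.69 − 27.5763)·e^0.022100 = 513.1137 × 1.022346 = 524.5797
Market A$513.47 < fair 524.5797: forward underpriced → reverse cash-and-carry (short the stock, invest proceeds at r, pay the dividends, go long the forward).
Profit at T = |F_mkt − F*| = |513.47 − 524.5797| = A$11.11 per share

A$11.11 per share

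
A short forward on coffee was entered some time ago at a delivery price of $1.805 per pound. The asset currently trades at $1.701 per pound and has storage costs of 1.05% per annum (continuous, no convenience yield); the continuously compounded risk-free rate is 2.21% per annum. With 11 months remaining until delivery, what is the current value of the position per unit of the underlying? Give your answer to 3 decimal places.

$0.051 per pound

Current fair forward for the remaining 11 months: F = S·e^((r + u)·T), (r + u) = 0.0221 + 0.0105 = 0.0326
F = 1.701 · e^(0.0326 × 11/12) = 1.701 × 1.030334 = 1.7526
Value of long forward = (F − K)·e^(−rT) = (1.7526 − 1.805) · e^(−0.0221·11/12)
= -0.0524 × 0.979945 = -0.051
Short position value = −(long value) = $0.051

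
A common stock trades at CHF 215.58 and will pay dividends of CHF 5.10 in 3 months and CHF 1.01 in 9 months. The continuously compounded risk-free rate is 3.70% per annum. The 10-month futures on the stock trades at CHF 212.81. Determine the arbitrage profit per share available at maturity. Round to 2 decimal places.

CHF 3.30 per share

PV(dividends) I = 5.10·e^(−0.0370·3/12) + 1.01·e^(−0.0370·9/12) = 6.0354
Fair futures F* = (S − I)·e^(rT) = (215.58 − 6.0354)·e^0.030833 = 209.5446 × 1.031313 = 216.1061
Market CHF 212.81 < fair 216.1061: forward underpriced → reverse cash-and-carry (short the stock, invest proceeds at r, pay the dividends, go long the forward).
Profit at T = |F_mkt − F*| = |212.81 − 216.1061| = CHF 3.30 per share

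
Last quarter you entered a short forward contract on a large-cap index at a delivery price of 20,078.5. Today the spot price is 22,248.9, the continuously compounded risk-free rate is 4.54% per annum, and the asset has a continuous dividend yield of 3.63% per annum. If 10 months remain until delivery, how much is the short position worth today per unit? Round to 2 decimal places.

-2252.89

Current fair forward for the remaining 10 months: F = S·e^((r − q)·T), (r − q) = 0.0454 − 0.0363 = 0.0091
F = 22248.9 · e^(0.0091 × 10/12) = 22248.9 × 1.00761216 = 22418.2622
Value of long forward = (F − K)·e^(−rT) = (22418.2622 − 20078.5) · e^(−0.0454·10/12)
= 2339.7622 × 0.96287341 = 2252.89
Short position value = −(long value) = -2252.89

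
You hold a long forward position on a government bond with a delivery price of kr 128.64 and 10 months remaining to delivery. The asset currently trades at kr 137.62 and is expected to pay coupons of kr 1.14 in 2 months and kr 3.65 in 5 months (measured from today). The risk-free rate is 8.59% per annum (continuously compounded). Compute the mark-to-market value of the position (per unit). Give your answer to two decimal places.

PV(remaining coupons) I = 1.14·e^(−0.0859·2/12) + 3.65·e^(−0.0859·5/12) = 4.6455
Current forward F = (S − I)·e^(rT) = (137.62 − 4.6455)·e^(0.0859·10/12) = 132.9745 × 1.074208 = 142.8423
Value (long) = (F − K)·e^(−rT) = (142.8423 − 128.64) × 0.930919 = 13.2212
Value = kr 13.22

kr 13.22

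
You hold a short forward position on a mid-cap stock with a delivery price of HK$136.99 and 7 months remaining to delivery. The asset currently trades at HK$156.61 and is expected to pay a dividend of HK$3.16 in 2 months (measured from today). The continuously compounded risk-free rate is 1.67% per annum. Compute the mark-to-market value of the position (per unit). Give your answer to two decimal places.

-HK$17.80

PV(remaining dividends) I = 3.16·e^(−0.0167·2/12) = 3.1512
Current forward F = (S − I)·e^(rT) = (156.61 − 3.1512)·e^(0.0167·7/12) = 153.4588 × 1.009789 = 154.9610
Value (long) = (F − K)·e^(−rT) = (154.9610 − 136.99) × 0.990306 = 17.7968
Short position value = −(long value) = -HK$17.80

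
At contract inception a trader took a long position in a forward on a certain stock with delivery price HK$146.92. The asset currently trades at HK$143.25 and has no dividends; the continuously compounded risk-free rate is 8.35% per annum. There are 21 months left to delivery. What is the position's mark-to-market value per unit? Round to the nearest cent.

Current fair forward for the remaining 21 months: F = S·e^(r·T), r = 0.0835
F = 143.25 · e^(0.0835 × 21/12) = 143.25 × 1.157341 = 165.7891
Value of long forward = (F − K)·e^(−rT) = (165.7891 − 146.92) · e^(−0.0835·21/12)
= 18.8691 × 0.864050 = 16.30

HK$16.30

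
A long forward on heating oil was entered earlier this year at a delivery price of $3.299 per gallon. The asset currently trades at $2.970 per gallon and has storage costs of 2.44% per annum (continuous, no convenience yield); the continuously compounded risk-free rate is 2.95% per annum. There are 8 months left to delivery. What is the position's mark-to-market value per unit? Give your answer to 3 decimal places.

-$0.216 per gallon

Current fair forward for the remaining 8 months: F = S·e^((r + u)·T), (r + u) = 0.0295 + 0.0244 = 0.0539
F = 2.970 · e^(0.0539 × 8/12) = 2.970 × 1.036587 = 3.0787
Value of long forward = (F − K)·e^(−rT) = (3.0787 − 3.299) · e^(−0.0295·8/12)
= -0.2203 × 0.980525 = -0.216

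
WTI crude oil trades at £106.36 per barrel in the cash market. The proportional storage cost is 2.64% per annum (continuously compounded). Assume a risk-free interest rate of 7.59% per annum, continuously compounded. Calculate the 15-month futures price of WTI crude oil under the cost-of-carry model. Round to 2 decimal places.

£120.87 per barrel

Net carry = r + u − y = 0.0759 + 0.0264 − 0.0000 = 0.1023
F = S·e^((r+u−y)T) = 106.36 · e^(0.1023 × 15/12) = 106.36 · e^0.127875
= 106.36 × 1.136411 = £120.87 per barrel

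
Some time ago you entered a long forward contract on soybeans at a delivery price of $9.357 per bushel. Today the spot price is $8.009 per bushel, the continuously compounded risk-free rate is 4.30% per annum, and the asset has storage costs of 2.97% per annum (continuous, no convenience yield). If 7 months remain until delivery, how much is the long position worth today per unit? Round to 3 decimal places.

Current fair forward for the remaining 7 months: F = S·e^((r + u)·T), (r + u) = 0.0430 + 0.0297 = 0.0727
F = 8.009 · e^(0.0727 × 7/12) = 8.009 × 1.043320 = 8.3559
Value of long forward = (F − K)·e^(−rT) = (8.3559 − 9.357) · e^(−0.0430·7/12)
= -1.0011 × 0.975229 = -0.976

-$0.976 per bushel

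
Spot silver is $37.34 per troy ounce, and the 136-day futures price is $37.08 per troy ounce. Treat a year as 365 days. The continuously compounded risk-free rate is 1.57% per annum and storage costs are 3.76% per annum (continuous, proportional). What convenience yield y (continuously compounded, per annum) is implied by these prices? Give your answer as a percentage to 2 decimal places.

7.21%

F = S·e^((r+u−y)T) ⇒ (r+u−y) = ln(F/S)/T
ln(37.08/37.34) = -0.006987; /T ⇒ -0.018752
y = r + u − ln(F/S)/T = 0.0157 + 0.0376 + 0.018752 = 0.072052
y = 7.21%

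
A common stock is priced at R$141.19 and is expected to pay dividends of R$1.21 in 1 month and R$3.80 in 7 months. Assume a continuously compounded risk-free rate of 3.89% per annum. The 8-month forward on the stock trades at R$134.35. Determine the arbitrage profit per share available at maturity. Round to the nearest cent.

PV(dividends) I = 1.21·e^(−0.0389·1/12) + 3.80·e^(−0.0389·7/12) = 4.9208
Fair forward F* = (S − I)·e^(rT) = (141.19 − 4.9208)·e^0.025933 = 136.2692 × 1.026272 = 139.8493
Market R$134.35 < fair 139.8493: forward underpriced → reverse cash-and-carry (short the stock, invest proceeds at r, pay the dividends, go long the forward).
Profit at T = |F_mkt − F*| = |134.35 − 139.8493| = R$5.50 per share

R$5.50 per share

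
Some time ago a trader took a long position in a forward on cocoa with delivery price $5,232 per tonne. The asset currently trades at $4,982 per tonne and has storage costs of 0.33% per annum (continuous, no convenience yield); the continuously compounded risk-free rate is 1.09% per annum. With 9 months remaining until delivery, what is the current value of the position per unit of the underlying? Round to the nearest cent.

Current fair forward for the remaining 9 months: F = S·e^((r + u)·T), (r + u) = 0.0109 + 0.0033 = 0.0142
F = 4982 · e^(0.0142 × 9/12) = 4982 × 1.01070691 = 5035.3418
Value of long forward = (F − K)·e^(−rT) = (5035.3418 − 5232) · e^(−0.0109·9/12)
= -196.6582 × 0.99185832 = -195.06

-$195.06 per tonne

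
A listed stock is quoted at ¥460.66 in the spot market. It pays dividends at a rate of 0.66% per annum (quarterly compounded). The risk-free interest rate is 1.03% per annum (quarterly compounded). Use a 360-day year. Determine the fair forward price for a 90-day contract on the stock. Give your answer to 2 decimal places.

¥461.09

F = S · (1+r/4)^(4T) / (1+q/4)^(4T)
= 460.66 × 1.002575 / 1.001650 = 460.66 × 1.000923
F = ¥461.09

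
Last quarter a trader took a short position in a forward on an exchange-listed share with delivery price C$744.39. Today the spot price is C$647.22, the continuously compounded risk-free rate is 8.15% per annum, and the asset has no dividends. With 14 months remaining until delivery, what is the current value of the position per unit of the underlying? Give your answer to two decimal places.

C$29.65

Current fair forward for the remaining 14 months: F = S·e^(r·T), r = 0.0815
F = 647.22 · e^(0.0815 × 14/12) = 647.22 × 1.099750 = 711.7802
Value of long forward = (F − K)·e^(−rT) = (711.7802 − 744.39) · e^(−0.0815·14/12)
= -32.6098 × 0.909297 = -29.65
Short position value = −(long value) = C$29.65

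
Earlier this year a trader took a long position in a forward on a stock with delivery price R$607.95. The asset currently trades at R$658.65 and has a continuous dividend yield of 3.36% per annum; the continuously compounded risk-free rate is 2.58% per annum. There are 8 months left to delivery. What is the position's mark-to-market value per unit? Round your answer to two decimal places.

Current fair forward for the remaining 8 months: F = S·e^((r − q)·T), (r − q) = 0.0258 − 0.0336 = -0.0078
F = 658.65 · e^(-0.0078 × 8/12) = 658.65 × 0.994813 = 655.2336
Value of long forward = (F − K)·e^(−rT) = (655.2336 − 607.95) · e^(−0.0258·8/12)
= 47.2836 × 0.982947 = 46.48

R$46.48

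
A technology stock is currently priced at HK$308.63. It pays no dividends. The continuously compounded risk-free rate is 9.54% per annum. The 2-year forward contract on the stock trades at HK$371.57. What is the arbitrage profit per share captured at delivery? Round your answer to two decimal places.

HK$1.94 per share

Fair forward: F* = S·e^(carry·T), with carry = r = 0.0954
F* = 308.63 · e^(0.0954 × 2) = 308.63 · e^0.190800 = 308.63 × 1.210217 = HK$373.5093
Market HK$371.57 < fair HK$373.5093: forward underpriced → reverse cash-and-carry (short spot, go long the forward).
At maturity, profit = |F_mkt − F*| = |371.57 − 373.5093| = HK$1.94 per share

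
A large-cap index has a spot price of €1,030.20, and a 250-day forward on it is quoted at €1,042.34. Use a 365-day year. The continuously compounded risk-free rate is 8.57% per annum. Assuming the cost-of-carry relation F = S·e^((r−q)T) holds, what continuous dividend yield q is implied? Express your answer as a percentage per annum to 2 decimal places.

6.86%

From F = S·e^((r−q)T): (r − q) = ln(F/S)/T
ln(1042.34/1030.20) = ln(1.011784) = 0.011715
(r − q) = 0.011715 / (250/365) = 0.017104
q = r − ln(F/S)/T = 0.0857 − 0.017104 = 0.068596
q = 6.86%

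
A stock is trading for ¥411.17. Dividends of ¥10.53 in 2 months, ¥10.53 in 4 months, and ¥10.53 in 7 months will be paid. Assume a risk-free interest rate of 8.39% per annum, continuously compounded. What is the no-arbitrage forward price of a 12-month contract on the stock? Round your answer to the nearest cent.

¥413.82

PV(dividends) I = 10.53·e^(−0.0839·2/12) + 10.53·e^(−0.0839·4/12) + 10.53·e^(−0.0839·7/12)
I = 10.3838 + 10.2396 + 10.0271 = 30.6505
F = (S − I)·e^(rT) = (411.17 − 30.6505) · e^(0.0839·12/12)
= 380.5195 · e^0.083900 = 380.5195 × 1.087520 = ¥413.82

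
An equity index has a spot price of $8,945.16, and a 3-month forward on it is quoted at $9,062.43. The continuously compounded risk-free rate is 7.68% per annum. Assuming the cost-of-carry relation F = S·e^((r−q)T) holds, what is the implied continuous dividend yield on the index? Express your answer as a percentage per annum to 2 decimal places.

2.47%

From F = S·e^((r−q)T): (r − q) = ln(F/S)/T
ln(9062.43/8945.16) = ln(1.013110) = 0.013025
(r − q) = 0.013025 / (3/12) = 0.052100
q = r − ln(F/S)/T = 0.0768 − 0.052100 = 0.024700
q = 2.47%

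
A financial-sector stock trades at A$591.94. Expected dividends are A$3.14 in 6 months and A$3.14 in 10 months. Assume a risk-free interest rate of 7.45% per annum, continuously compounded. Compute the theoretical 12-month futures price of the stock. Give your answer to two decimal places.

PV(dividends) I = 3.14·e^(−0.0745·6/12) + 3.14·e^(−0.0745·10/12)
I = 3.0252 + 2.9510 = 5.9762
F = (S − I)·e^(rT) = (591.94 − 5.9762) · e^(0.0745·12/12)
= 585.9638 · e^0.074500 = 585.9638 × 1.077345 = A$631.29

A$631.29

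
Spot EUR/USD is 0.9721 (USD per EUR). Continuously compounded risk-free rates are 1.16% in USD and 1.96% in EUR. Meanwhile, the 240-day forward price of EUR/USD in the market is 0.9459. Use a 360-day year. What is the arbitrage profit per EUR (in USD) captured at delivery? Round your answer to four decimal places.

Fair forward: F* = S·e^(carry·T), with carry = (r_USD − r_EUR) = 0.0116 − 0.0196 = -0.0080
F* = 0.9721 · e^(-0.0080 × 240/360) = 0.9721 · e^-0.005333 = 0.9721 × 0.994681 = 0.9669
Market 0.9459 < fair 0.9669: forward underpriced → reverse cash-and-carry (short spot, go long the forward).
At maturity, profit = |F_mkt − F*| = |0.9459 − 0.9669| = 0.0210 per EUR (in USD)

0.0210 per EUR (in USD)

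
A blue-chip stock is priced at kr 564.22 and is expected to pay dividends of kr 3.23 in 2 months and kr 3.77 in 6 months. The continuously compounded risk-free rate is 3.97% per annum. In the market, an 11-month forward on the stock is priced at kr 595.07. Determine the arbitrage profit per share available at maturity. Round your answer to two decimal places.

kr 17.10 per share

PV(dividends) I = 3.23·e^(−0.0397·2/12) + 3.77·e^(−0.0397·6/12) = 6.9046
Fair forward F* = (S − I)·e^(rT) = (564.22 − 6.9046)·e^0.036392 = 557.3154 × 1.037062 = 577.9706
Market kr 595.07 > fair 577.9706: forward overpriced → cash-and-carry (borrow at r, buy the stock and collect the dividends, short the forward).
Profit at T = |F_mkt − F*| = |595.07 − 577.9706| = kr 17.10 per share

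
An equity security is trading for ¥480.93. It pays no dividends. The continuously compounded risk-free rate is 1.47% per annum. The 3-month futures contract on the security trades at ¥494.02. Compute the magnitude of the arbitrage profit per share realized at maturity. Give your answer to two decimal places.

¥11.32 per share

Fair futures: F* = S·e^(carry·T), with carry = r = 0.0147
F* = 480.93 · e^(0.0147 × 3/12) = 480.93 · e^0.003675 = 480.93 × 1.003682 = ¥482.7008
Market ¥494.02 > fair ¥482.7008: forward overpriced → cash-and-carry (buy spot, short the forward).
At maturity, profit = |F_mkt − F*| = |494.02 − 482.7008| = ¥11.32 per share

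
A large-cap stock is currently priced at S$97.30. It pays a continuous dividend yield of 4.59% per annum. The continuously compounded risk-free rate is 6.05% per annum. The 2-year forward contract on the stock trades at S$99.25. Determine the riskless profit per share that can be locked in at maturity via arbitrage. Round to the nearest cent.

Fair forward: F* = S·e^(carry·T), with carry = (r − q) = 0.0605 − 0.0459 = 0.0146
F* = 97.30 · e^(0.0146 × 2) = 97.30 · e^0.029200 = 97.30 × 1.029630 = S$100.1830
Market S$99.25 < fair S$100.1830: forward underpriced → reverse cash-and-carry (short spot, go long the forward).
At maturity, profit = |F_mkt − F*| = |99.25 − 100.1830| = S$0.93 per share

S$0.93 per share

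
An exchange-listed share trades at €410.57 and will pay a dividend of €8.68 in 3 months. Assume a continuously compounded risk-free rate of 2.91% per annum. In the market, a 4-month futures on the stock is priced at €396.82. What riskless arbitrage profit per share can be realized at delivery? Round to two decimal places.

€9.05 per share

PV(dividends) I = 8.68·e^(−0.0291·3/12) = 8.6171
Fair futures F* = (S − I)·e^(rT) = (410.57 − 8.6171)·e^0.009700 = 401.9529 × 1.009747 = 405.8707
Market €396.82 < fair 405.8707: forward underpriced → reverse cash-and-carry (short the stock, invest proceeds at r, pay the dividends, go long the forward).
Profit at T = |F_mkt − F*| = |396.82 − 405.8707| = €9.05 per share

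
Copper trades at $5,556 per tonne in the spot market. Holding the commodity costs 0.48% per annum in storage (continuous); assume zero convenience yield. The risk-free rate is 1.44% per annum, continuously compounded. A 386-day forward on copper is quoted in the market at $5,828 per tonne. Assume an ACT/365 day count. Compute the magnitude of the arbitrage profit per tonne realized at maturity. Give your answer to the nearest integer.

$158 per tonne

Fair forward: F* = S·e^(carry·T), with carry = (r + u) = 0.0144 + 0.0048 = 0.0192
F* = 5556 · e^(0.0192 × 386/365) = 5556 · e^0.020305 = 5556 × 1.020513 = $5669.9702
Market $5828 > fair $5669.9702: forward overpriced → cash-and-carry (buy spot, short the forward).
At maturity, profit = |F_mkt − F*| = |5828 − 5669.9702| = $158 per tonne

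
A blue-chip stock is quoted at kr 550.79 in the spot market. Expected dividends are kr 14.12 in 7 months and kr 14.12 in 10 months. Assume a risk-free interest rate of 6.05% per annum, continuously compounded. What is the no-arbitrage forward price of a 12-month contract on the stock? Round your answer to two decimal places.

kr 556.40

PV(dividends) I = 14.12·e^(−0.0605·7/12) + 14.12·e^(−0.0605·10/12)
I = 13.6304 + 13.4258 = 27.0562
F = (S − I)·e^(rT) = (550.79 − 27.0562) · e^(0.0605·12/12)
= 523.7338 · e^0.060500 = 523.7338 × 1.062368 = kr 556.40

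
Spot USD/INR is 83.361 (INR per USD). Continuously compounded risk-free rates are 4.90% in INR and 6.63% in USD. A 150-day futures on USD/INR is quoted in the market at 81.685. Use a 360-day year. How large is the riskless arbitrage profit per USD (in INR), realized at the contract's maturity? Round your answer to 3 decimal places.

1.077 per USD (in INR)

Fair futures: F* = S·e^(carry·T), with carry = (r_INR − r_USD) = 0.0490 − 0.0663 = -0.0173
F* = 83.361 · e^(-0.0173 × 150/360) = 83.361 · e^-0.007208 = 83.361 × 0.992818 = 82.7623
Market 81.685 < fair 82.7623: forward underpriced → reverse cash-and-carry (short spot, go long the forward).
At maturity, profit = |F_mkt − F*| = |81.685 − 82.7623| = 1.077 per USD (in INR)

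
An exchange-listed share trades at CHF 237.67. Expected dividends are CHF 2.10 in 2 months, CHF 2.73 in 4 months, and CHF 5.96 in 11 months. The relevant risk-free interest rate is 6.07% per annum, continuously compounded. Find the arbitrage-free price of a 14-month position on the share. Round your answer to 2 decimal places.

PV(dividends) I = 2.10·e^(−0.0607·2/12) + 2.73·e^(−0.0607·4/12) + 5.96·e^(−0.0607·11/12)
I = 2.0789 + 2.6753 + 5.6374 = 10.3916
F = (S − I)·e^(rT) = (237.67 − 10.3916) · e^(0.0607·14/12)
= 227.2784 · e^0.070817 = 227.2784 × 1.073385 = CHF 243.96

CHF 243.96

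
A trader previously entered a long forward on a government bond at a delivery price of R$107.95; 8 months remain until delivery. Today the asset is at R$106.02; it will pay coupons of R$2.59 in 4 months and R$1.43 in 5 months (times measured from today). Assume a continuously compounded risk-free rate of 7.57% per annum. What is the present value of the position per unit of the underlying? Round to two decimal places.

-R$0.53

PV(remaining coupons) I = 2.59·e^(−0.0757·4/12) + 1.43·e^(−0.0757·5/12) = 3.9111
Current forward F = (S − I)·e^(rT) = (106.02 − 3.9111)·e^(0.0757·8/12) = 102.1089 × 1.051762 = 107.3943
Value (long) = (F − K)·e^(−rT) = (107.3943 − 107.95) × 0.950786 = -0.5284
Value = -R$0.53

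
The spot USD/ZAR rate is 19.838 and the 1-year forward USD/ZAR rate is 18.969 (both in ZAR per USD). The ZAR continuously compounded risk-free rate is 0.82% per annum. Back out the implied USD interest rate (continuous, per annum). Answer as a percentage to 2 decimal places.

F = S·e^((r_ZAR − r_USD)T) ⇒ r_USD = r_ZAR − ln(F/S)/T
ln(18.969/19.838) = -0.044793; /(12/12) = -0.044793
r_USD = 0.0082 + 0.044793 = 0.052993
r_USD = 5.30%

5.30%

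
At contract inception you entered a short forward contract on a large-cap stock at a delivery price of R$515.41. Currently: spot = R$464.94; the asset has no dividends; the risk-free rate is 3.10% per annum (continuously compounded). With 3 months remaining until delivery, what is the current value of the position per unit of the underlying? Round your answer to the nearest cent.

Current fair forward for the remaining 3 months: F = S·e^(r·T), r = 0.0310
F = 464.94 · e^(0.0310 × 3/12) = 464.94 × 1.007780 = 468.5572
Value of long forward = (F − K)·e^(−rT) = (468.5572 − 515.41) · e^(−0.0310·3/12)
= -46.8528 × 0.992280 = -46.49
Short position value = −(long value) = R$46.49

R$46.49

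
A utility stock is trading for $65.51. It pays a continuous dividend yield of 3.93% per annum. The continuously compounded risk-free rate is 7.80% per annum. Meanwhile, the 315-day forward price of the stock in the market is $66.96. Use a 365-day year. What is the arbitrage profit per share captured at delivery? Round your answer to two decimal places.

Fair forward: F* = S·e^(carry·T), with carry = (r − q) = 0.0780 − 0.0393 = 0.0387
F* = 65.51 · e^(0.0387 × 315/365) = 65.51 · e^0.033399 = 65.51 × 1.033963 = $67.7349
Market $66.96 < fair $67.7349: forward underpriced → reverse cash-and-carry (short spot, go long the forward).
At maturity, profit = |F_mkt − F*| = |66.96 − 67.7349| = $0.77 per share

$0.77 per share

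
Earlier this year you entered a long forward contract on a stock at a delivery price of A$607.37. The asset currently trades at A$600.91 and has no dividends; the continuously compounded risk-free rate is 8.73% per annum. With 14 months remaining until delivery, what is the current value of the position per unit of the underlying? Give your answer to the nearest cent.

A$52.35

Current fair forward for the remaining 14 months: F = S·e^(r·T), r = 0.0873
F = 600.91 · e^(0.0873 × 14/12) = 600.91 × 1.107217 = 665.3378
Value of long forward = (F − K)·e^(−rT) = (665.3378 − 607.37) · e^(−0.0873·14/12)
= 57.9678 × 0.903165 = 52.35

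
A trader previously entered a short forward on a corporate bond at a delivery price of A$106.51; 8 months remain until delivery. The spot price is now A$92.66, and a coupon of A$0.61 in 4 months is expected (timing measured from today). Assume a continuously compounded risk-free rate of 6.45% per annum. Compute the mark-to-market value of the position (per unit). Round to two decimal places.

A$9.96

PV(remaining coupons) I = 0.61·e^(−0.0645·4/12) = 0.5970
Current forward F = (S − I)·e^(rT) = (92.66 − 0.5970)·e^(0.0645·8/12) = 92.0630 × 1.043938 = 96.1081
Value (long) = (F − K)·e^(−rT) = (96.1081 − 106.51) × 0.957911 = -9.9641
Short position value = −(long value) = A$9.96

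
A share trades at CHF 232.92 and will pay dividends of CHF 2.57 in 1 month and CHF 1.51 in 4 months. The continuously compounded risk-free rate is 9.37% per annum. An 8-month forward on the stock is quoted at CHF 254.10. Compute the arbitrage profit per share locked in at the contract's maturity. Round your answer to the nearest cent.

PV(dividends) I = 2.57·e^(−0.0937·1/12) + 1.51·e^(−0.0937·4/12) = 4.0136
Fair forward F* = (S − I)·e^(rT) = (232.92 − 4.0136)·e^0.062467 = 228.9064 × 1.064459 = 243.6615
Market CHF 254.10 > fair 243.6615: forward overpriced → cash-and-carry (borrow at r, buy the stock and collect the dividends, short the forward).
Profit at T = |F_mkt − F*| = |254.10 − 243.6615| = CHF 10.44 per share

CHF 10.44 per share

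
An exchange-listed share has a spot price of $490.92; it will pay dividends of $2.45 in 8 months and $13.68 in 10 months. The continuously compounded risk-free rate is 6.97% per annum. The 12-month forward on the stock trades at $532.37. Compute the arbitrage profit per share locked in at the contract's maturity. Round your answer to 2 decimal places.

$22.36 per share

PV(dividends) I = 2.45·e^(−0.0697·8/12) + 13.68·e^(−0.0697·10/12) = 15.2468
Fair forward F* = (S − I)·e^(rT) = (490.92 − 15.2468)·e^0.069700 = 475.6732 × 1.072186 = 510.0101
Market $532.37 > fair 510.0101: forward overpriced → cash-and-carry (borrow at r, buy the stock and collect the dividends, short the forward).
Profit at T = |F_mkt − F*| = |532.37 − 510.0101| = $22.36 per share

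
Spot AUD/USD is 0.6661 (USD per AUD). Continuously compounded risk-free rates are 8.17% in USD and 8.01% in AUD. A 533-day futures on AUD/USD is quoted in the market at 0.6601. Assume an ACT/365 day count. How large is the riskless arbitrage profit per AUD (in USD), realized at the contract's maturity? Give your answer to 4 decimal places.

0.0076 per AUD (in USD)

Fair futures: F* = S·e^(carry·T), with carry = (r_USD − r_AUD) = 0.0817 − 0.0801 = 0.0016
F* = 0.6661 · e^(0.0016 × 533/365) = 0.6661 · e^0.002336 = 0.6661 × 1.002339 = 0.6677
Market 0.6601 < fair 0.6677: forward underpriced → reverse cash-and-carry (short spot, go long the forward).
At maturity, profit = |F_mkt − F*| = |0.6601 − 0.6677| = 0.0076 per AUD (in USD)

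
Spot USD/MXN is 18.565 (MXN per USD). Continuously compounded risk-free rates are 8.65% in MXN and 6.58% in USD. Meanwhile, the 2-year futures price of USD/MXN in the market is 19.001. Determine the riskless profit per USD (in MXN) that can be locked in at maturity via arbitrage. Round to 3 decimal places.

0.349 per USD (in MXN)

Fair futures: F* = S·e^(carry·T), with carry = (r_MXN − r_USD) = 0.0865 − 0.0658 = 0.0207
F* = 18.565 · e^(0.0207 × 2) = 18.565 · e^0.041400 = 18.565 × 1.042269 = 19.3497
Market 19.001 < fair 19.3497: forward underpriced → reverse cash-and-carry (short spot, go long the forward).
At maturity, profit = |F_mkt − F*| = |19.001 − 19.3497| = 0.349 per USD (in MXN)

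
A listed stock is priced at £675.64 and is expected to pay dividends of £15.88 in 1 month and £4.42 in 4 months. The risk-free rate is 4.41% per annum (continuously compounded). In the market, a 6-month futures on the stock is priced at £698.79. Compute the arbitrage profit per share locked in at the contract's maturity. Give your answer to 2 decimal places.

£28.71 per share

PV(dividends) I = 15.88·e^(−0.0441·1/12) + 4.42·e^(−0.0441·4/12) = 20.1772
Fair futures F* = (S − I)·e^(rT) = (675.64 − 20.1772)·e^0.022050 = 655.4628 × 1.022295 = 670.0763
Market £698.79 > fair 670.0763: forward overpriced → cash-and-carry (borrow at r, buy the stock and collect the dividends, short the forward).
Profit at T = |F_mkt − F*| = |698.79 − 670.0763| = £28.71 per share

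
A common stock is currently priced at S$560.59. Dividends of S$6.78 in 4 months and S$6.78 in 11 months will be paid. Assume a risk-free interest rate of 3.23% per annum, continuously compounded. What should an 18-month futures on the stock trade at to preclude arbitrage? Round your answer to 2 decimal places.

PV(dividends) I = 6.78·e^(−0.0323·4/12) + 6.78·e^(−0.0323·11/12)
I = 6.7074 + 6.5822 = 13.2896
F = (S − I)·e^(rT) = (560.59 − 13.2896) · e^(0.0323·18/12)
= 547.3004 · e^0.048450 = 547.3004 × 1.049643 = S$574.47

S$574.47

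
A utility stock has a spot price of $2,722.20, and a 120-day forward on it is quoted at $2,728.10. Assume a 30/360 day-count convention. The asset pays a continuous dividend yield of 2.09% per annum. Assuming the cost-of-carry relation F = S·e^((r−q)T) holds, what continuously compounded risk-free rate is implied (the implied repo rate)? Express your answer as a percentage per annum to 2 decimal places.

2.74%

From F = S·e^((r−q)T): (r − q) = ln(F/S)/T
ln(2728.10/2722.20) = ln(1.002167) = 0.002165
(r − q) = 0.002165 / (120/360) = 0.006495
r = ln(F/S)/T + q = 0.006495 + 0.0209 = 0.027395
r = 2.74%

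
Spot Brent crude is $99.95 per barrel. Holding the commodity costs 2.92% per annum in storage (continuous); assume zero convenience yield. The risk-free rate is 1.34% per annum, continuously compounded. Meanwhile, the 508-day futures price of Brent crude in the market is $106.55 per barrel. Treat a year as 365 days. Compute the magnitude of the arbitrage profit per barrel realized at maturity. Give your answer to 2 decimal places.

$0.49 per barrel

Fair futures: F* = S·e^(carry·T), with carry = (r + u) = 0.0134 + 0.0292 = 0.0426
F* = 99.95 · e^(0.0426 × 508/365) = 99.95 · e^0.059290 = 99.95 × 1.061083 = $106.0552
Market $106.55 > fair $106.0552: forward overpriced → cash-and-carry (buy spot, short the forward).
At maturity, profit = |F_mkt − F*| = |106.55 − 106.0552| = $0.49 per barrel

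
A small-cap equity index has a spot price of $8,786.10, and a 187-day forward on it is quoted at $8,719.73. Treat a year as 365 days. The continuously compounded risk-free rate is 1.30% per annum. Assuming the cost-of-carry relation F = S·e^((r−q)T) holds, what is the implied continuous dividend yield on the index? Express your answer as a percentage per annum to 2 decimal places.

2.78%

From F = S·e^((r−q)T): (r − q) = ln(F/S)/T
ln(8719.73/8786.10) = ln(0.992446) = -0.007583
(r − q) = -0.007583 / (187/365) = -0.014801
q = r − ln(F/S)/T = 0.0130 + 0.014801 = 0.027801
q = 2.78%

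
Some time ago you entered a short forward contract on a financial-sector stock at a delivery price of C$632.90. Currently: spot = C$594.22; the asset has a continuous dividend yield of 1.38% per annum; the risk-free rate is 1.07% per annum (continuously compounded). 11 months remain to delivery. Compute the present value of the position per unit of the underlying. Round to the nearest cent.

C$39.97

Current fair forward for the remaining 11 months: F = S·e^((r − q)·T), (r − q) = 0.0107 − 0.0138 = -0.0031
F = 594.22 · e^(-0.0031 × 11/12) = 594.22 × 0.997162 = 592.5336
Value of long forward = (F − K)·e^(−rT) = (592.5336 − 632.90) · e^(−0.0107·11/12)
= -40.3664 × 0.990240 = -39.97
Short position value = −(long value) = C$39.97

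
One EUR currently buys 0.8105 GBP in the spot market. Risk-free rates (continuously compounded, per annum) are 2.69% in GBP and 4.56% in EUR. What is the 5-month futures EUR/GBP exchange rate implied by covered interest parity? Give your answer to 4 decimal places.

F = S·e^((r_GBP − r_EUR)T) = 0.8105 · e^((0.0269 − 0.0456) × 5/12)
= 0.8105 · e^-0.007792 = 0.8105 × 0.992238
F = 0.8042 GBP per EUR

0.8042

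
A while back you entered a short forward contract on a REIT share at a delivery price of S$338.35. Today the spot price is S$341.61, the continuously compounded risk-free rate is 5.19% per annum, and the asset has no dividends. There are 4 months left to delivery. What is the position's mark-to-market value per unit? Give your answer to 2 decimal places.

Current fair forward for the remaining 4 months: F = S·e^(r·T), r = 0.0519
F = 341.61 · e^(0.0519 × 4/12) = 341.61 × 1.017451 = 347.5714
Value of long forward = (F − K)·e^(−rT) = (347.5714 − 338.35) · e^(−0.0519·4/12)
= 9.2214 × 0.982849 = 9.06
Short position value = −(long value) = -S$9.06

-S$9.06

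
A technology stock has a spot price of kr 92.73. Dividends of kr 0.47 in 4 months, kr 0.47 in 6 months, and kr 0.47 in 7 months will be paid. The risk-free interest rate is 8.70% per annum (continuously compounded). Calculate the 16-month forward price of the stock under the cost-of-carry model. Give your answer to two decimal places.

PV(dividends) I = 0.47·e^(−0.0870·4/12) + 0.47·e^(−0.0870·6/12) + 0.47·e^(−0.0870·7/12)
I = 0.4566 + 0.4500 + 0.4467 = 1.3533
F = (S − I)·e^(rT) = (92.73 − 1.3533) · e^(0.0870·16/12)
= 91.3767 · e^0.116000 = 91.3767 × 1.122996 = kr 102.62

kr 102.62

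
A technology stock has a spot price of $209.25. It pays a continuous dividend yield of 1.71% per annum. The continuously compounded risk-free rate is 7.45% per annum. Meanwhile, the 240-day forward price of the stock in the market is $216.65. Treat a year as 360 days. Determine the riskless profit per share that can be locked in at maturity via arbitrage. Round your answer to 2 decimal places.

Fair forward: F* = S·e^(carry·T), with carry = (r − q) = 0.0745 − 0.0171 = 0.0574
F* = 209.25 · e^(0.0574 × 240/360) = 209.25 · e^0.038267 = 209.25 × 1.039009 = $217.4126
Market $216.65 < fair $217.4126: forward underpriced → reverse cash-and-carry (short spot, go long the forward).
At maturity, profit = |F_mkt − F*| = |216.65 − 217.4126| = $0.76 per share

$0.76 per share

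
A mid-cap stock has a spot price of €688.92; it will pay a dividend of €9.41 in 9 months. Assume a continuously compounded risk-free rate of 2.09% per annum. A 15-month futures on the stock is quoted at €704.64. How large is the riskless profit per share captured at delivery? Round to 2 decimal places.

PV(dividends) I = 9.41·e^(−0.0209·9/12) = 9.2636
Fair futures F* = (S − I)·e^(rT) = (688.92 − 9.2636)·e^0.026125 = 679.6564 × 1.026469 = 697.6462
Market €704.64 > fair 697.6462: forward overpriced → cash-and-carry (borrow at r, buy the stock and collect the dividends, short the forward).
Profit at T = |F_mkt − F*| = |704.64 − 697.6462| = €6.99 per share

€6.99 per share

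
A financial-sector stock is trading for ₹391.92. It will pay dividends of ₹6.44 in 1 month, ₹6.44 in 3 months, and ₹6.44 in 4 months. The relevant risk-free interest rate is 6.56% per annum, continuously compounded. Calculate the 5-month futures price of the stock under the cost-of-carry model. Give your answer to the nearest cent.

₹383.21

PV(dividends) I = 6.44·e^(−0.0656·1/12) + 6.44·e^(−0.0656·3/12) + 6.44·e^(−0.0656·4/12)
I = 6.4049 + 6.3352 + 6.3007 = 19.0408
F = (S − I)·e^(rT) = (391.92 − 19.0408) · e^(0.0656·5/12)
= 372.8792 · e^0.027333 = 372.8792 × 1.027710 = ₹383.21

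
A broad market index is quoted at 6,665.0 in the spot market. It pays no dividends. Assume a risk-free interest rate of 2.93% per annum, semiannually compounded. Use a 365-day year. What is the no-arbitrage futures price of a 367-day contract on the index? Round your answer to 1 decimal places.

6,862.8

F = S · (1+r/2)^(2T)
= 6665.0 × 1.029679
F = 6,862.8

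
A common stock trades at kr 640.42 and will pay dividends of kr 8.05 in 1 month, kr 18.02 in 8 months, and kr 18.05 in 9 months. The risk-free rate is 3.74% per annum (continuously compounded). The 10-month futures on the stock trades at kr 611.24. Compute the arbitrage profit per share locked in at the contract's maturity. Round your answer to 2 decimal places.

kr 4.94 per share

PV(dividends) I = 8.05·e^(−0.0374·1/12) + 18.02·e^(−0.0374·8/12) + 18.05·e^(−0.0374·9/12) = 43.1519
Fair futures F* = (S − I)·e^(rT) = (640.42 − 43.1519)·e^0.031167 = 597.2681 × 1.031658 = 616.1764
Market kr 611.24 < fair 616.1764: forward underpriced → reverse cash-and-carry (short the stock, invest proceeds at r, pay the dividends, go long the forward).
Profit at T = |F_mkt − F*| = |611.24 − 616.1764| = kr 4.94 per share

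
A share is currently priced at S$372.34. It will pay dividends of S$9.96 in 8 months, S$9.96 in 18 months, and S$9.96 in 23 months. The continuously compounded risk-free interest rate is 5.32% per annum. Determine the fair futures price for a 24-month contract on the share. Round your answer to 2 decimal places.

S$383.22

PV(dividends) I = 9.96·e^(−0.0532·8/12) + 9.96·e^(−0.0532·18/12) + 9.96·e^(−0.0532·23/12)
I = 9.6129 + 9.1961 + 8.9945 = 27.8035
F = (S − I)·e^(rT) = (372.34 − 27.8035) · e^(0.0532·24/12)
= 344.5365 · e^0.106400 = 344.5365 × 1.112267 = S$383.22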